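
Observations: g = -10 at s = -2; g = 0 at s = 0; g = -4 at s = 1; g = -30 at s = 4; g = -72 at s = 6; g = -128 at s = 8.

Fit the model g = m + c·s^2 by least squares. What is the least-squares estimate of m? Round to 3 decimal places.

Compute the Gram sums: Σ1 = 6, Σs^2 = 121, Σs^2·s^2 = 5665.
Moment sums: Σg = -244, Σs^2·g = -11308.
Normal equations: [[6, 121]; [121, 5665]]·[m, c]ᵀ = [-244, -11308]ᵀ.
Eliminating c: 5665·(row 1) − 121·(row 2) gives 19349·m = 5665·(-244) − 121·(-11308) = -13992, so m = -1272/1759.
Then c = ((-11308) − 121·(-1272/1759))/5665 = -3484/1759.

m = -0.723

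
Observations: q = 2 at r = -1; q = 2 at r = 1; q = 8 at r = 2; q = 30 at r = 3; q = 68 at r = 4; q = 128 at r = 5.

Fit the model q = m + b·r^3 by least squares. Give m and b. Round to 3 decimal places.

m = 1.758, b = 1.015

Entries of XᵀX: Σ1 = 6, Σr^3 = 224, Σr^3·r^3 = 20516.
Moment sums: Σq = 238, Σr^3·q = 21226.
So XᵀX·[m, b]ᵀ = Xᵀq: [[6, 224]; [224, 20516]]·[m, b]ᵀ = [238, 21226]ᵀ.
Δ = 6·20516 − 224² = 72920.
m = (238·20516 − 224·21226)/72920 = 16023/9115; b = (6·21226 − 224·238)/72920 = 18511/18230.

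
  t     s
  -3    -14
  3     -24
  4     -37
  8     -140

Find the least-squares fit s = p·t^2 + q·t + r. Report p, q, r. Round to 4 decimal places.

p = -1.9948, q = -1.4591, r = -0.4998

MᵀM·[p, q, r]ᵀ = Mᵀs reads: 4514·p + 576·q + 98·r = -9894;  576·p + 98·q + 12·r = -1298;  98·p + 12·q + 4·r = -215.
Solving the 3×3 system (Gaussian elimination) gives p = -102697/51482, q = -37558/25741, r = -25733/51482.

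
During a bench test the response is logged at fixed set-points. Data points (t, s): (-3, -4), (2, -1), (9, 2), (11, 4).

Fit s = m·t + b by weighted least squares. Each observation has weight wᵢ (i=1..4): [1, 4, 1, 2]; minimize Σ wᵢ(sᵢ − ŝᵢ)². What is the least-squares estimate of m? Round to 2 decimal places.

From the data, Σwᵢ·t·t = 348, Σwᵢ·t = 36, Σwᵢ·1 = 8.
Right-hand side: Σwᵢ·t·s = 110, Σwᵢ·s = 2.
AᵀWA·[m, b]ᵀ = AᵀWs becomes [[348, 36]; [36, 8]]·[m, b]ᵀ = [110, 2]ᵀ.
Eliminating b: 8·(row 1) − 36·(row 2) gives 1488·m = 8·110 − 36·2 = 808, so m = 101/186.
Then b = (2 − 36·(101/186))/8 = -68/31.

m = 0.54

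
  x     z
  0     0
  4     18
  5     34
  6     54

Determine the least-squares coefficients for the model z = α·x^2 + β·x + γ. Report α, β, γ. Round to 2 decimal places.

Setting ∂/∂α … = 0 gives: 2177·α + 405·β + 77·γ = 3082;  405·α + 77·β + 15·γ = 566;  77·α + 15·β + 4·γ = 106.
(Σx^2·x^2 = 2177, Σx^2·x = 405, Σx^2 = 77, Σx·x = 77, Σx = 15, Σ1 = 4, Σx^2·z = 3082, Σx·z = 566, Σz = 106.)
Inverting the 3×3 Gram matrix, [α, β, γ]ᵀ = [2023/902, -4009/902, -3/451]ᵀ.

α = 2.24, β = -4.44, γ = -0.01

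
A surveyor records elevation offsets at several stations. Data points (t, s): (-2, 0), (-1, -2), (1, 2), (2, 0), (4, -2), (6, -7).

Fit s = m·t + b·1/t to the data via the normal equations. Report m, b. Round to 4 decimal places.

m = -1.0687, b = 3.3762

Normal-equation sums: Σt·t = 62, Σt·1/t = 6, Σ1/t·1/t = 373/144.
And Σt·s = -46, Σ1/t·s = 7/3.
Normal equations: [[62, 6]; [6, 373/144]]·[m, b]ᵀ = [-46, 7/3]ᵀ.
det = 62·(373/144) − 6² = 8971/72.
m = ((-46)·(373/144) − 6·(7/3))/(8971/72) = -9587/8971; b = (62·(7/3) − 6·(-46))/(8971/72) = 30288/8971.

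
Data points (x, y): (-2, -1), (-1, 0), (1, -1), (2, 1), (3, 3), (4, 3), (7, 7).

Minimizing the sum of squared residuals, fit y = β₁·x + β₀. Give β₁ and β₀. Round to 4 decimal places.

Sums needed: Σx·x = 84, Σx = 14, Σ1 = 7.
Right-hand side: Σx·y = 73, Σy = 12.
Normal equations: [[84, 14]; [14, 7]]·[β₁, β₀]ᵀ = [73, 12]ᵀ.
Eliminating β₀: 7·(row 1) − 14·(row 2) gives 392·β₁ = 7·73 − 14·12 = 343, so β₁ = 7/8.
Then β₀ = (12 − 14·(7/8))/7 = -1/28.

β₁ = 0.8750, β₀ = -0.0357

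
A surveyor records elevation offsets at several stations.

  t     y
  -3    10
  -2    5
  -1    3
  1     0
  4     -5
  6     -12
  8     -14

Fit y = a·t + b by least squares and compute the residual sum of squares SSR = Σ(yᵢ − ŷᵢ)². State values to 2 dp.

SSR = 10.07

Normal-equation sums: Σt·t = 131, Σt = 13, Σ1 = 7.
For Mᵀy: Σt·y = -247, Σy = -13.
So MᵀM·[a, b]ᵀ = Mᵀy: [[131, 13]; [13, 7]]·[a, b]ᵀ = [-247, -13]ᵀ.
Determinant 131·7 − 13² = 748.
a = ((-247)·7 − 13·(-13))/748 = -390/187; b = (131·(-13) − 13·(-247))/748 = 377/187.
Residuals: 19/11, -222/187, -206/187, 13/187, 248/187, -281/187, 125/187; SSR = 1884/187.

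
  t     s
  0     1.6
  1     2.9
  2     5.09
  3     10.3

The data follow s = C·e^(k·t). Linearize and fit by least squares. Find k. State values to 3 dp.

Linearized form: ln s = k·t + ln C. From the 4 transformed points,
AᵀA = [[14.0000, 6.0000]; [6.0000, 4]], rhs = [11.3157, 5.4941]ᵀ  (here Σt = 6.0000, Σ(t)² = 14.0000, Σln s = 5.4941, Σt·ln s = 11.3157).
Δ = 14.0000·4 − (6.0000)² = 20.0000; k = (11.3157·4 − 6.0000·5.4941)/20.0000 = 0.61490, ln C = (14.0000·5.4941 − 6.0000·11.3157)/20.0000 = 0.45119.

k = 0.615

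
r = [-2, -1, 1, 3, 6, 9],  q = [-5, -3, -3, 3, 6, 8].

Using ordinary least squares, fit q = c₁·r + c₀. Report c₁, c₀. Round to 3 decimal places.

With design matrix X, XᵀX = [[132, 16]; [16, 6]] and Xᵀq = [127, 6]ᵀ.
Eliminating c₀: 6·(row 1) − 16·(row 2) gives 536·c₁ = 6·127 − 16·6 = 666, so c₁ = 333/268.
Then c₀ = (6 − 16·(333/268))/6 = -155/67.

c₁ = 1.243, c₀ = -2.313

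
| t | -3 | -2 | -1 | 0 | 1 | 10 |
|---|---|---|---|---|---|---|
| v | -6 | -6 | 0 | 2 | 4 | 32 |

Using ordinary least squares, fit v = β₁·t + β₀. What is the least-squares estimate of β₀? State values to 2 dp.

β₀ = 1.83

Normal-equation sums: Σt·t = 115, Σt = 5, Σ1 = 6.
For Aᵀv: Σt·v = 354, Σv = 26.
Normal equations: [[115, 5]; [5, 6]]·[β₁, β₀]ᵀ = [354, 26]ᵀ.
Eliminating β₀: 6·(row 1) − 5·(row 2) gives 665·β₁ = 6·354 − 5·26 = 1994, so β₁ = 1994/665.
Then β₀ = (26 − 5·(1994/665))/6 = 244/133.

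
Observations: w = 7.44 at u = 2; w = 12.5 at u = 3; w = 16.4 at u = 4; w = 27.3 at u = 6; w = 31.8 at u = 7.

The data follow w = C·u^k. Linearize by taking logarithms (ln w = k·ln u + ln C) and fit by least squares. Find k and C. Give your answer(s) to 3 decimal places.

k = 1.156, C = 3.386

With ln wᵢ as the transformed response and ln uᵢ as the regressor:
XᵀX = [[10.6062, 6.9157]; [6.9157, 5]], rhs = [20.7007, 14.0962]ᵀ  (here Σln u = 6.9157, Σ(ln u)² = 10.6062, Σln w = 14.0962, Σln u·ln w = 20.7007).
Δ = 10.6062·5 − (6.9157)² = 5.2037; k = (20.7007·5 − 6.9157·14.0962)/5.2037 = 1.15643, ln C = (10.6062·14.0962 − 6.9157·20.7007)/5.2037 = 1.21974, so C = exp(1.21974) = 3.38632.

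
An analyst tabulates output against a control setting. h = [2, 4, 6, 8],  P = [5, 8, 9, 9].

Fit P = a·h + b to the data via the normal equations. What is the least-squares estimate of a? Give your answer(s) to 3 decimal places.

a = 0.650

Forming AᵀA = [[120, 20]; [20, 4]] and AᵀP = [168, 31]ᵀ gives AᵀA·[a, b]ᵀ = AᵀP.
Determinant 120·4 − 20² = 80.
a = (168·4 − 20·31)/80 = 13/20; b = (120·31 − 20·168)/80 = 9/2.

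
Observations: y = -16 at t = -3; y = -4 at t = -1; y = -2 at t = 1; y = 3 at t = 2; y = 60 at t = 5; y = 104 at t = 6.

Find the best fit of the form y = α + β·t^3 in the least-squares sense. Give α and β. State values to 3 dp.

α = -2.365, β = 0.494

Compute the Gram sums: Σ1 = 6, Σt^3 = 322, Σt^3·t^3 = 63076.
Right-hand side: Σy = 145, Σt^3·y = 30422.
So AᵀA·[α, β]ᵀ = Aᵀy: [[6, 322]; [322, 63076]]·[α, β]ᵀ = [145, 30422]ᵀ.
Eliminating β: 63076·(row 1) − 322·(row 2) gives 274772·α = 63076·145 − 322·30422 = -649864, so α = -162466/68693.
Then β = (30422 − 322·(-162466/68693))/63076 = 67921/137386.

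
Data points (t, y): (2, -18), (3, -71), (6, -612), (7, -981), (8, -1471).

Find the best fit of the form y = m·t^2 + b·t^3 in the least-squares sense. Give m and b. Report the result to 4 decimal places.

Normal-equation sums: Σt^2·t^2 = 7890, Σt^2·t^3 = 57626, Σt^3·t^3 = 427242.
Right-hand side: Σt^2·y = -164956, Σt^3·y = -1223888.
MᵀM·[m, b]ᵀ = Mᵀy becomes [[7890, 57626]; [57626, 427242]]·[m, b]ᵀ = [-164956, -1223888]ᵀ.
Determinant 7890·427242 − 57626² = 50183504.
m = ((-164956)·427242 − 57626·(-1223888))/50183504 = 6454817/6272938; b = (7890·(-1223888) − 57626·(-164956))/50183504 = -18840233/6272938.

m = 1.0290, b = -3.0034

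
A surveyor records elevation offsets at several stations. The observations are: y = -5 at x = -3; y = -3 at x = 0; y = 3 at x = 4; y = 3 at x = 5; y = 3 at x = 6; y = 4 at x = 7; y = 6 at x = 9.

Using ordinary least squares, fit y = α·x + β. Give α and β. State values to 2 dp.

Normal-equation sums: Σx·x = 216, Σx = 28, Σ1 = 7.
For Mᵀy: Σx·y = 142, Σy = 11.
Eliminating β: 7·(row 1) − 28·(row 2) gives 728·α = 7·142 − 28·11 = 686, so α = 49/52.
Then β = (11 − 28·(49/52))/7 = -200/91.

α = 0.94, β = -2.20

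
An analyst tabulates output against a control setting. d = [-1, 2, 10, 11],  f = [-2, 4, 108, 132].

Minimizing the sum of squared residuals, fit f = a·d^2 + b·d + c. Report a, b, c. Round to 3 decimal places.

With design matrix X, XᵀX = [[24658, 2338, 226]; [2338, 226, 22]; [226, 22, 4]] and Xᵀf = [26786, 2542, 242]ᵀ.
Inverting the 3×3 Gram matrix, [a, b, c]ᵀ = [847/822, 1079/1370, -4213/2055]ᵀ.

a = 1.030, b = 0.788, c = -2.050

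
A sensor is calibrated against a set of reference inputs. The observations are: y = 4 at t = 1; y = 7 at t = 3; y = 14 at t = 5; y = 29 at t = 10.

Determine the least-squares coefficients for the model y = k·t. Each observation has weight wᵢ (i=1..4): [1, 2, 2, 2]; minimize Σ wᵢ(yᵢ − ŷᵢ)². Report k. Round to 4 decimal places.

Entries of MᵀWM: Σwᵢ·t·t = 269.
For MᵀWy: Σwᵢ·t·y = 766.
So MᵀWM·[k]ᵀ = MᵀWy: [[269]]·[k]ᵀ = [766]ᵀ.
k = 766/269 = 2.84758.

k = 2.8476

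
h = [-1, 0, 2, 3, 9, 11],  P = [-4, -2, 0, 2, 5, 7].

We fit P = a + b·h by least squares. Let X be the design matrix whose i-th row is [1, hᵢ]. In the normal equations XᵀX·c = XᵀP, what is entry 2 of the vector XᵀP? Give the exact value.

Entry 2 ↔ basis h, so (XᵀP)_{2} = Σᵢ (h)·Pᵢ = (-1)·(-4) + (0)·(-2) + (2)·(0) + (3)·(2) + (9)·(5) + (11)·(7) = 132.

132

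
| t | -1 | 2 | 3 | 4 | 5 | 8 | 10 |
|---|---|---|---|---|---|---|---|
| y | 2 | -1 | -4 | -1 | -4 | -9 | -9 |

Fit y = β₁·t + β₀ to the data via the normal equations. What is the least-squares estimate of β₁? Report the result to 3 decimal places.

The normal system AᵀA·[β₁, β₀]ᵀ = Aᵀy is [[219, 31]; [31, 7]]·[β₁, β₀]ᵀ = [-202, -26]ᵀ.
Eliminating β₀: 7·(row 1) − 31·(row 2) gives 572·β₁ = 7·(-202) − 31·(-26) = -608, so β₁ = -152/143.
Then β₀ = ((-26) − 31·(-152/143))/7 = 142/143.

β₁ = -1.063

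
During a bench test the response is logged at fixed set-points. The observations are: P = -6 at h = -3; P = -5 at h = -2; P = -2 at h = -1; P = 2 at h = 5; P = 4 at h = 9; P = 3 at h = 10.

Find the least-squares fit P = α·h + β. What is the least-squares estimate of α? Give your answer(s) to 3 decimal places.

Entries of XᵀX: Σh·h = 220, Σh = 18, Σ1 = 6.
Right-hand side: Σh·P = 106, ΣP = -4.
XᵀX·[α, β]ᵀ = XᵀP becomes [[220, 18]; [18, 6]]·[α, β]ᵀ = [106, -4]ᵀ.
Eliminating β: 6·(row 1) − 18·(row 2) gives 996·α = 6·106 − 18·(-4) = 708, so α = 59/83.
Then β = ((-4) − 18·(59/83))/6 = -697/249.

α = 0.711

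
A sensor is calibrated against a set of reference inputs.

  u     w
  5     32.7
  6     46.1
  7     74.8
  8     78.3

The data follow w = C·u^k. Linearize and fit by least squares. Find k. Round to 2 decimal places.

k = 2.00

Taking logs, ln w = k·ln u + ln C, so regress ln w on ln u.
Σln u = 7.4265, Σ(ln u)² = 13.9113, Σln w = 15.9936, Σln u·ln w = 29.9404.
Equations: 13.9113·k + 7.4265·ln C = 29.9404;  7.4265·k + 4·ln C = 15.9936.
Slope k = (n·Σln u·ln w − Σln u·Σln w)/(n·Σ(ln u)² − (Σln u)²) = (4·29.9404 − 7.4265·15.9936)/0.4917 = 2.00225; ln C = (Σln w − k·Σln u)/n = 0.28093.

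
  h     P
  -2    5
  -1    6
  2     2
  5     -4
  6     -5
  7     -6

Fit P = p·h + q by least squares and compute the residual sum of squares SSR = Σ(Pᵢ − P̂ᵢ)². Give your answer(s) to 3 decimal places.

SSR = 4.824

Setting ∂/∂p … = 0 gives: 119·p + 17·q = -104;  17·p + 6·q = -2.
Determinant 119·6 − 17² = 425.
p = ((-104)·6 − 17·(-2))/425 = -118/85; q = (119·(-2) − 17·(-104))/425 = 18/5.
Residuals: -117/85, 86/85, 20/17, -56/85, -23/85, 2/17; SSR = 82/17.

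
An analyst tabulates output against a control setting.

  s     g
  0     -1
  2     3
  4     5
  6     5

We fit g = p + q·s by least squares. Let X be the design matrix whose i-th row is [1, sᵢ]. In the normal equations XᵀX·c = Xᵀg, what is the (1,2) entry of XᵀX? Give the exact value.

12

Row 1 ↔ basis 1, column 2 ↔ basis s, so (XᵀX)_{1,2} = Σᵢ s = (1)·(0) + (1)·(2) + (1)·(4) + (1)·(6) = 12.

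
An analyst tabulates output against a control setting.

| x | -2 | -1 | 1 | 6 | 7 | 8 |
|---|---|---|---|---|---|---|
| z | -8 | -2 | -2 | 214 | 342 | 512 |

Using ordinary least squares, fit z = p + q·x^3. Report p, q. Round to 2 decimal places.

AᵀA·[p, q]ᵀ = Aᵀz reads: 6·p + 1063·q = 1056;  1063·p + 426515·q = 425738.
(Σ1 = 6, Σx^3 = 1063, Σx^3·x^3 = 426515, Σz = 1056, Σx^3·z = 425738.)
Determinant 6·426515 − 1063² = 1429121.
p = (1056·426515 − 1063·425738)/1429121 = -2159654/1429121; q = (6·425738 − 1063·1056)/1429121 = 1431900/1429121.

p = -1.51, q = 1.00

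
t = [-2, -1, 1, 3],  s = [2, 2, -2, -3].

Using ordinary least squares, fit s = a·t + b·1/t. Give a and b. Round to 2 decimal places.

Forming MᵀM = [[15, 4]; [4, 85/36]] and Mᵀs = [-17, -6]ᵀ gives MᵀM·[a, b]ᵀ = Mᵀs.
Eliminating b: (85/36)·(row 1) − 4·(row 2) gives (233/12)·a = (85/36)·(-17) − 4·(-6) = -581/36, so a = -581/699.
Then b = ((-6) − 4·(-581/699))/(85/36) = -264/233.

a = -0.83, b = -1.13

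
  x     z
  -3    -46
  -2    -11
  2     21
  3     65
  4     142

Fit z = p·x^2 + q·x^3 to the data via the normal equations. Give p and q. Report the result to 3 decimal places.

p = 0.975, q = 1.996

With design matrix A, AᵀA = [[450, 1024]; [1024, 5682]] and Aᵀz = [2483, 12341]ᵀ.
Determinant 450·5682 − 1024² = 1508324.
p = (2483·5682 − 1024·12341)/1508324 = 735611/754162; q = (450·12341 − 1024·2483)/1508324 = 1505429/754162.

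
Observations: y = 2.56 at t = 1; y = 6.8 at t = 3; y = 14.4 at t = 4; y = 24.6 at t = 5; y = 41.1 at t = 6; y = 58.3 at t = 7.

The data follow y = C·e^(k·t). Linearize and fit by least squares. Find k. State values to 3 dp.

k = 0.540

Linearized form: ln y = k·t + ln C. From the 6 transformed points,
AᵀA = [[136.0000, 26.0000]; [26.0000, 6]], rhs = [84.1287, 16.5085]ᵀ  (here Σt = 26.0000, Σ(t)² = 136.0000, Σln y = 16.5085, Σt·ln y = 84.1287).
Slope k = (n·Σt·ln y − Σt·Σln y)/(n·Σ(t)² − (Σt)²) = (6·84.1287 − 26.0000·16.5085)/140.0000 = 0.53965; ln C = (Σln y − k·Σt)/n = 0.41294.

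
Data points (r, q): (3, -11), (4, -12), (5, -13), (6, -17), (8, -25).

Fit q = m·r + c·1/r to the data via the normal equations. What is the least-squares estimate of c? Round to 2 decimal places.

The normal system XᵀX·[m, c]ᵀ = Xᵀq is [[150, 5]; [5, 3701/14400]]·[m, c]ᵀ = [-448, -609/40]ᵀ.
Δ = 150·(3701/14400) − 5² = 1301/96.
m = ((-448)·(3701/14400) − 5·(-609/40))/(1301/96) = -280924/97575; c = (150·(-609/40) − 5·(-448))/(1301/96) = -4200/1301.

c = -3.23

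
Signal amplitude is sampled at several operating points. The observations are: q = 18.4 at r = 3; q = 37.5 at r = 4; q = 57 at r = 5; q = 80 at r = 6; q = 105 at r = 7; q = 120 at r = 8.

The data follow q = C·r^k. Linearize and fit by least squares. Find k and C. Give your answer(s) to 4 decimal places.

Taking logs, ln q = k·ln r + ln C, so regress ln q on ln r.
Σln r = 9.9115, Σ(ln r)² = 17.0401, Σln q = 24.4032, Σln r·ln q = 41.5940.
Equations: 17.0401·k + 9.9115·ln C = 41.5940;  9.9115·k + 6·ln C = 24.4032.
Slope k = (n·Σln r·ln q − Σln r·Σln q)/(n·Σ(ln r)² − (Σln r)²) = (6·41.5940 − 9.9115·24.4032)/4.0036 = 1.92143; ln C = (Σln q − k·Σln r)/n = 0.89318, so C = exp(0.89318) = 2.44287.

k = 1.9214, C = 2.4429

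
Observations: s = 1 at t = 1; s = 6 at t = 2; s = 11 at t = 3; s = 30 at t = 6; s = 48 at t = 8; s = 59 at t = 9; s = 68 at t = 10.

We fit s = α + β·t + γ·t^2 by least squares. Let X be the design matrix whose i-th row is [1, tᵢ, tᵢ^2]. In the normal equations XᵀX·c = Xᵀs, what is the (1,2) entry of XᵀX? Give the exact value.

Row 1 ↔ basis 1, column 2 ↔ basis t, so (XᵀX)_{1,2} = Σᵢ t = (1)·(1) + (1)·(2) + (1)·(3) + (1)·(6) + (1)·(8) + (1)·(9) + (1)·(10) = 39.

39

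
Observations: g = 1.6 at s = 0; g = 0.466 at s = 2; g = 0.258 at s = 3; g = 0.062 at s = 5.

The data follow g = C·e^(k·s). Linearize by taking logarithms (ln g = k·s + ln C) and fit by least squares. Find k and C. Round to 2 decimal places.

k = -0.65, C = 1.67

Taking logs, ln g = k·s + ln C, so regress ln g on s.
Σs = 10.0000, Σ(s)² = 38.0000, Σln g = -4.4290, Σs·ln g = -19.4946.
Normal system: [[38.0000, 10.0000]; [10.0000, 4]]·[k, ln C]ᵀ = [-19.4946, -4.4290]ᵀ.
Slope k = (n·Σs·ln g − Σs·Σln g)/(n·Σ(s)² − (Σs)²) = (4·-19.4946 − 10.0000·-4.4290)/52.0000 = -0.64786; ln C = (Σln g − k·Σs)/n = 0.51240, so C = exp(0.51240) = 1.66930.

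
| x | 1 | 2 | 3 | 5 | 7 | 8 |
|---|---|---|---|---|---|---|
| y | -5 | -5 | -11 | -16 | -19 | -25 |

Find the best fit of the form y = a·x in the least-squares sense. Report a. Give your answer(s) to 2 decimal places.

a = -3.03

AᵀA·[a]ᵀ = Aᵀy reads: 152·a = -461.
(Σx·x = 152, Σx·y = -461.)
Hence a = -461 / 152 ≈ -3.03289.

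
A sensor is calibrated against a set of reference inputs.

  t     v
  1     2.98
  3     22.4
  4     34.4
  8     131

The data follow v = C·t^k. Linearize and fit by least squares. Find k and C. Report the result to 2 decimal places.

With ln vᵢ as the transformed response and ln tᵢ as the regressor:
Σln t = 4.5643, Σ(ln t)² = 7.4528, Σln v = 12.6142, Σln t·ln v = 18.4581.
Equations: 7.4528·k + 4.5643·ln C = 18.4581;  4.5643·k + 4·ln C = 12.6142.
Solving (det = 8.9781): k = 1.81071, ln C = 1.08738, so C = exp(1.08738) = 2.96648.

k = 1.81, C = 2.97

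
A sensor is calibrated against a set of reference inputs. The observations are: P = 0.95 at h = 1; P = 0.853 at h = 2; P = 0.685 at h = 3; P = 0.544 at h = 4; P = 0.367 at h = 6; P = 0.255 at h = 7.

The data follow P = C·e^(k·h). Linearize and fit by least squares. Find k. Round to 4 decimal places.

Linearized form: ln P = k·h + ln C. From the 6 transformed points,
XᵀX = [[115.0000, 23.0000]; [23.0000, 6]], rhs = [-19.5193, -3.5663]ᵀ  (here Σh = 23.0000, Σ(h)² = 115.0000, Σln P = -3.5663, Σh·ln P = -19.5193).
Solving (det = 161.0000): k = -0.21795, ln C = 0.24111.

k = -0.2180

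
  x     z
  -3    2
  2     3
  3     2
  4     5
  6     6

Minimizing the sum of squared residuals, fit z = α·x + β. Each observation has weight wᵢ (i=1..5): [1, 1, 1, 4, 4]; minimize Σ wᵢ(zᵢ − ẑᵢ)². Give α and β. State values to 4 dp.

Normal-equation sums: Σwᵢ·x·x = 230, Σwᵢ·x = 42, Σwᵢ·1 = 11.
Right-hand side: Σwᵢ·x·z = 230, Σwᵢ·z = 51.
Determinant 230·11 − 42² = 766.
α = (230·11 − 42·51)/766 = 194/383; β = (230·51 − 42·230)/766 = 1035/383.

α = 0.5065, β = 2.7023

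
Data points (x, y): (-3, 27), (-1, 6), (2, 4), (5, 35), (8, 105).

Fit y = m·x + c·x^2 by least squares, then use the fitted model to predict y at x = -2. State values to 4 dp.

ŷ = 13.8875

MᵀM·[m, c]ᵀ = Mᵀy reads: 103·m + 617·c = 936;  617·m + 4819·c = 7860.
Eliminating c: 4819·(row 1) − 617·(row 2) gives 115668·m = 4819·936 − 617·7860 = -339036, so m = -28253/9639.
Then c = (7860 − 617·(-28253/9639))/4819 = 19339/9639.
At x = -2: ŷ = (-28253/9639)·(-2) + (19339/9639)·(4) = 133862/9639.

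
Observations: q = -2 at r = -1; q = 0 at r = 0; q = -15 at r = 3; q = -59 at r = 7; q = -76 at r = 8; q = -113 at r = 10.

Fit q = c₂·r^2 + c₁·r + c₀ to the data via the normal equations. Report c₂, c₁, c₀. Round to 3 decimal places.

Compute the Gram sums: Σr^2·r^2 = 16579, Σr^2·r = 1881, Σr^2 = 223, Σr·r = 223, Σr = 27, Σ1 = 6.
For Mᵀq: Σr^2·q = -19192, Σr·q = -2194, Σq = -265.
MᵀM·[c₂, c₁, c₀]ᵀ = Mᵀq becomes [[16579, 1881, 223]; [1881, 223, 27]; [223, 27, 6]]·[c₂, c₁, c₀]ᵀ = [-19192, -2194, -265]ᵀ.
Row-reducing yields c₂ = -52111/53635, c₁ = -15740/10727, c₀ = -77937/53635.

c₂ = -0.972, c₁ = -1.467, c₀ = -1.453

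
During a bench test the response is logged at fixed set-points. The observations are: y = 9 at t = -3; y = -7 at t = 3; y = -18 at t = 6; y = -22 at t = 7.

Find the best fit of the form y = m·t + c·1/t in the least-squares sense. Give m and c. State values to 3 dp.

m = -3.200, c = 4.890

Compute the Gram sums: Σt·t = 103, Σt·1/t = 4, Σ1/t·1/t = 53/196.
And Σt·y = -310, Σ1/t·y = -241/21.
Normal equations: [[103, 4]; [4, 53/196]]·[m, c]ᵀ = [-310, -241/21]ᵀ.
Δ = 103·(53/196) − 4² = 2323/196.
m = ((-310)·(53/196) − 4·(-241/21))/(2323/196) = -22298/6969; c = (103·(-241/21) − 4·(-310))/(2323/196) = 34076/6969.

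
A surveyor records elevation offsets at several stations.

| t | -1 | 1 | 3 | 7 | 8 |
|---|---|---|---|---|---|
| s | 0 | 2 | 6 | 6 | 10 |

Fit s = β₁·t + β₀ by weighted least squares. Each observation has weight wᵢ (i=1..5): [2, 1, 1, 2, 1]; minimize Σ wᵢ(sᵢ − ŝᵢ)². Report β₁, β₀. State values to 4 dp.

Sums needed: Σwᵢ·t·t = 174, Σwᵢ·t = 24, Σwᵢ·1 = 7.
And Σwᵢ·t·s = 184, Σwᵢ·s = 30.
Normal equations: [[174, 24]; [24, 7]]·[β₁, β₀]ᵀ = [184, 30]ᵀ.
Δ = 174·7 − 24² = 642.
β₁ = (184·7 − 24·30)/642 = 284/321; β₀ = (174·30 − 24·184)/642 = 134/107.

β₁ = 0.8847, β₀ = 1.2523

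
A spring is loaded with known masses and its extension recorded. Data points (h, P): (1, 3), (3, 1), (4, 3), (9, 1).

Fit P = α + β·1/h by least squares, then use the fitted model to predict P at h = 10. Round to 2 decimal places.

P̂ = 1.44

AᵀA·[α, β]ᵀ = AᵀP reads: 4·α + (61/36)·β = 8;  (61/36)·α + (1537/1296)·β = 151/36.
(Σ1 = 4, Σ1/h = 61/36, Σ1/h·1/h = 1537/1296, ΣP = 8, Σ1/h·P = 151/36.)
Δ = 4·(1537/1296) − (61/36)² = 809/432.
α = (8·(1537/1296) − (61/36)·(151/36))/(809/432) = 3085/2427; β = (4·(151/36) − (61/36)·8)/(809/432) = 1392/809.
At h = 10: P̂ = (3085/2427)·(1) + (1392/809)·(1/10) = 17513/12135.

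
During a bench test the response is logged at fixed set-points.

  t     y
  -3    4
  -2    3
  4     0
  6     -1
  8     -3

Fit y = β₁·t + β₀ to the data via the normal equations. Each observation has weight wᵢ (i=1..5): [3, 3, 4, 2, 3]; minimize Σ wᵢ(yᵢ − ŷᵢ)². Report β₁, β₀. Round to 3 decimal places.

β₁ = -0.590, β₀ = 2.122

Entries of XᵀWX: Σwᵢ·t·t = 367, Σwᵢ·t = 37, Σwᵢ·1 = 15.
Moment sums: Σwᵢ·t·y = -138, Σwᵢ·y = 10.
Normal equations: [[367, 37]; [37, 15]]·[β₁, β₀]ᵀ = [-138, 10]ᵀ.
det = 367·15 − 37² = 4136.
β₁ = ((-138)·15 − 37·10)/4136 = -305/517; β₀ = (367·10 − 37·(-138))/4136 = 1097/517.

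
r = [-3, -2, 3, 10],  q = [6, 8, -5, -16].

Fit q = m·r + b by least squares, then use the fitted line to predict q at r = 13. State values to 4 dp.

q̂ = -21.9858

Entries of MᵀM: Σr·r = 122, Σr = 8, Σ1 = 4.
For Mᵀq: Σr·q = -209, Σq = -7.
Normal equations: [[122, 8]; [8, 4]]·[m, b]ᵀ = [-209, -7]ᵀ.
Δ = 122·4 − 8² = 424.
m = ((-209)·4 − 8·(-7))/424 = -195/106; b = (122·(-7) − 8·(-209))/424 = 409/212.
At r = 13: q̂ = (-195/106)·(13) + (409/212)·(1) = -4661/212.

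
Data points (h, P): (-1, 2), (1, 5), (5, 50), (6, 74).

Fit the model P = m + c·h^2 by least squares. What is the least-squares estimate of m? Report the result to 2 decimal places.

The normal equations are: 4·m + 63·c = 131;  63·m + 1923·c = 3921.
det = 4·1923 − 63² = 3723.
m = (131·1923 − 63·3921)/3723 = 1630/1241; c = (4·3921 − 63·131)/3723 = 2477/1241.

m = 1.31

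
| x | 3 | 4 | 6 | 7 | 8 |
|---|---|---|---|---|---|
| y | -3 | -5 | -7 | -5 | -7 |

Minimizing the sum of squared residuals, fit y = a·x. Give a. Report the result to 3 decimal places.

The normal equations are: 174·a = -162.
(Σx·x = 174, Σx·y = -162.)
Hence a = -162 / 174 ≈ -0.931034.

a = -0.931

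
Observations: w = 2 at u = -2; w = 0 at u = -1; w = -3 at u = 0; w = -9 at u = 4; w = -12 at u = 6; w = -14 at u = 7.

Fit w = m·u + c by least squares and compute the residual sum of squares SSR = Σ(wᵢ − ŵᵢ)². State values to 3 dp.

Entries of XᵀX: Σu·u = 106, Σu = 14, Σ1 = 6.
And Σu·w = -210, Σw = -36.
So XᵀX·[m, c]ᵀ = Xᵀw: [[106, 14]; [14, 6]]·[m, c]ᵀ = [-210, -36]ᵀ.
Determinant 106·6 − 14² = 440.
m = ((-210)·6 − 14·(-36))/440 = -189/110; c = (106·(-36) − 14·(-210))/440 = -219/110.
Residuals: 61/110, 3/11, -111/110, -3/22, 3/10, 1/55; SSR = 83/55.

SSR = 1.509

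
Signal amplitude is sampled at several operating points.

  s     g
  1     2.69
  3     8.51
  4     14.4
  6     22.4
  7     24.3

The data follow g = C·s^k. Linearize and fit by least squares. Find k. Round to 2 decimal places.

k = 1.16

Taking logs, ln g = k·ln s + ln C, so regress ln g on ln s.
AᵀA = [[10.1257, 6.2226]; [6.2226, 5]], rhs = [17.8290, 12.0975]ᵀ  (here Σln s = 6.2226, Σ(ln s)² = 10.1257, Σln g = 12.0975, Σln s·ln g = 17.8290).
Slope k = (n·Σln s·ln g − Σln s·Σln g)/(n·Σ(ln s)² − (Σln s)²) = (5·17.8290 − 6.2226·12.0975)/11.9082 = 1.16451; ln C = (Σln g − k·Σln s)/n = 0.97026.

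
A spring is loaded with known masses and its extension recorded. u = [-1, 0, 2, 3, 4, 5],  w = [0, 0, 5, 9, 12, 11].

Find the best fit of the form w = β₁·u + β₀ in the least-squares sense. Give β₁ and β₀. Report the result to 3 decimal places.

β₁ = 2.230, β₀ = 1.335

Sums needed: Σu·u = 55, Σu = 13, Σ1 = 6.
And Σu·w = 140, Σw = 37.
So MᵀM·[β₁, β₀]ᵀ = Mᵀw: [[55, 13]; [13, 6]]·[β₁, β₀]ᵀ = [140, 37]ᵀ.
Determinant 55·6 − 13² = 161.
β₁ = (140·6 − 13·37)/161 = 359/161; β₀ = (55·37 − 13·140)/161 = 215/161.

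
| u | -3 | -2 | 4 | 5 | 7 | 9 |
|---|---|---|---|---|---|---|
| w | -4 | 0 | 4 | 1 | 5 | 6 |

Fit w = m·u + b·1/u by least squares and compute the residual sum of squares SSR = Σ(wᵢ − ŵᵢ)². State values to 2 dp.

SSR = 13.10

Compute the Gram sums: Σu·u = 184, Σu·1/u = 6, Σ1/u·1/u = 788029/1587600.
And Σu·w = 122, Σ1/u·w = 137/35.
XᵀX·[m, b]ᵀ = Xᵀw becomes [[184, 6]; [6, 788029/1587600]]·[m, b]ᵀ = [122, 137/35]ᵀ.
Eliminating b: (788029/1587600)·(row 1) − 6·(row 2) gives (10980467/198450)·m = (788029/1587600)·122 − 6·(137/35) = 29426809/793800, so m = 29426809/43921868.
Then b = ((137/35) − 6·(29426809/43921868))/(788029/1587600) = -2336040/10980467.
Residuals: -90521765/43921868, 27090769/21960934, 15079069/10980467, -101343345/43921868, 14956557/43921868, -271833/43921868; SSR = 287580303/21960934.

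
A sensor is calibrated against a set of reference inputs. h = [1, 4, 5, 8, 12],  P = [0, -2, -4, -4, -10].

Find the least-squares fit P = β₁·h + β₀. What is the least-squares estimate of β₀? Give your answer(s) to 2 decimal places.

MᵀM·[β₁, β₀]ᵀ = MᵀP reads: 250·β₁ + 30·β₀ = -180;  30·β₁ + 5·β₀ = -20.
Eliminating β₀: 5·(row 1) − 30·(row 2) gives 350·β₁ = 5·(-180) − 30·(-20) = -300, so β₁ = -6/7.
Then β₀ = ((-20) − 30·(-6/7))/5 = 8/7.

β₀ = 1.14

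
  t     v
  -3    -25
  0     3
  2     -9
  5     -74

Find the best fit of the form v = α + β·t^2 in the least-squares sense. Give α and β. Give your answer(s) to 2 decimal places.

XᵀX·[α, β]ᵀ = Xᵀv reads: 4·α + 38·β = -105;  38·α + 722·β = -2111.
Determinant 4·722 − 38² = 1444.
α = ((-105)·722 − 38·(-2111))/1444 = 58/19; β = (4·(-2111) − 38·(-105))/1444 = -2227/722.

α = 3.05, β = -3.08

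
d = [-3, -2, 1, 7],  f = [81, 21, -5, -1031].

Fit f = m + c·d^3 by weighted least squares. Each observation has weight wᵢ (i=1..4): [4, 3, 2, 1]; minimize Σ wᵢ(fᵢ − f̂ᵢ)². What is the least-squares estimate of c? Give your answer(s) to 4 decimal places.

c = -3.0026

XᵀWX·[m, c]ᵀ = XᵀWf reads: 10·m + 213·c = -654;  213·m + 120759·c = -362895.
Eliminating c: 120759·(row 1) − 213·(row 2) gives 1162221·m = 120759·(-654) − 213·(-362895) = -1679751, so m = -559917/387407.
Then c = ((-362895) − 213·(-559917/387407))/120759 = -1163216/387407.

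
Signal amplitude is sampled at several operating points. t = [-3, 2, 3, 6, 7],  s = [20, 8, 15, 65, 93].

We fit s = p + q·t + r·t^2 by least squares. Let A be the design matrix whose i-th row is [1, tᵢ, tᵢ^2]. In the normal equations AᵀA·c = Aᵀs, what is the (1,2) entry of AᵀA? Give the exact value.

15

Row 1 ↔ basis 1, column 2 ↔ basis t, so (AᵀA)_{1,2} = Σᵢ t = (1)·(-3) + (1)·(2) + (1)·(3) + (1)·(6) + (1)·(7) = 15.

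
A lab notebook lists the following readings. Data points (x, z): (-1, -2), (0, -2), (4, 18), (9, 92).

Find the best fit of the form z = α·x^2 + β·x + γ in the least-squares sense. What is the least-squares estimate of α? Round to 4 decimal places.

α = 1.0797

From the data, Σx^2·x^2 = 6818, Σx^2·x = 792, Σx^2 = 98, Σx·x = 98, Σx = 12, Σ1 = 4.
Right-hand side: Σx^2·z = 7738, Σx·z = 902, Σz = 106.
MᵀM·[α, β, γ]ᵀ = Mᵀz becomes [[6818, 792, 98]; [792, 98, 12]; [98, 12, 4]]·[α, β, γ]ᵀ = [7738, 902, 106]ᵀ.
Solving the 3×3 system (Gaussian elimination) gives α = 2791/2585, β = 1931/2585, γ = -1134/517.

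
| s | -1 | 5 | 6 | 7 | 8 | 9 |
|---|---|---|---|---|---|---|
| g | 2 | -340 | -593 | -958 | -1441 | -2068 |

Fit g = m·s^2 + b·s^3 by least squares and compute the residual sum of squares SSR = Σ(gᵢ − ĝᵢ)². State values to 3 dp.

SSR = 15.214

Normal-equation sums: Σs^2·s^2 = 14980, Σs^2·s^3 = 119524, Σs^3·s^3 = 973516.
Right-hand side: Σs^2·g = -336520, Σs^3·g = -2744548.
MᵀM·[m, b]ᵀ = Mᵀg becomes [[14980, 119524]; [119524, 973516]]·[m, b]ᵀ = [-336520, -2744548]ᵀ.
Δ = 14980·973516 − 119524² = 297283104.
m = ((-336520)·973516 − 119524·(-2744548))/297283104 = 8994809/6193398; b = (14980·(-2744548) − 119524·(-336520))/297283104 = -18564845/6193398.
Residuals: -7586429/3096699, -5009960/3096699, 2251397/1032233, -1046515/1032233, 2423173/3096699, -459098/1032233; SSR = 15704696/1032233.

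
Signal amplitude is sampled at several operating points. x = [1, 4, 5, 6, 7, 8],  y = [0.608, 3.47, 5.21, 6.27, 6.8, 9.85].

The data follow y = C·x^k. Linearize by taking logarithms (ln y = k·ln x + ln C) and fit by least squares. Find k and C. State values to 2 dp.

k = 1.30, C = 0.60

Taking logs, ln y = k·ln x + ln C, so regress ln y on ln x.
Σln x = 8.8128, Σ(ln x)² = 15.8331, Σln y = 8.4373, Σln x·ln y = 16.1574.
Equations: 15.8331·k + 8.8128·ln C = 16.1574;  8.8128·k + 6·ln C = 8.4373.
Δ = 15.8331·6 − (8.8128)² = 17.3327; k = (16.1574·6 − 8.8128·8.4373)/17.3327 = 1.30317, ln C = (15.8331·8.4373 − 8.8128·16.1574)/17.3327 = -0.50788, so C = exp(-0.50788) = 0.60177.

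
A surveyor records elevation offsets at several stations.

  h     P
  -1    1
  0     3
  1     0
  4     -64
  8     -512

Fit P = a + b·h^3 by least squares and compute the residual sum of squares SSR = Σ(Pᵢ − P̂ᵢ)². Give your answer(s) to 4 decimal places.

SSR = 5.7423

From the data, Σ1 = 5, Σh^3 = 576, Σh^3·h^3 = 266242.
For AᵀP: ΣP = -572, Σh^3·P = -266241.
Normal equations: [[5, 576]; [576, 266242]]·[a, b]ᵀ = [-572, -266241]ᵀ.
Eliminating b: 266242·(row 1) − 576·(row 2) gives 999434·a = 266242·(-572) − 576·(-266241) = 1064392, so a = 532196/499717.
Then b = ((-266241) − 576·(532196/499717))/266242 = -1001733/999434.
Residuals: -1066691/999434, 966955/499717, -62659/999434, -458628/499717, 56348/499717; SSR = 5739071/999434.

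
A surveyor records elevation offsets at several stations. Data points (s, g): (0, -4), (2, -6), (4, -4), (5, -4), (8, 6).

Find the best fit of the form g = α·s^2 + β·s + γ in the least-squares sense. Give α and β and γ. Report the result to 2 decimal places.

From the data, Σs^2·s^2 = 4993, Σs^2·s = 709, Σs^2 = 109, Σs·s = 109, Σs = 19, Σ1 = 5.
And Σs^2·g = 196, Σs·g = 0, Σg = -12.
Row-reducing yields α = 4246/11739, β = -19468/11739, γ = -15586/3913.

α = 0.36, β = -1.66, γ = -3.98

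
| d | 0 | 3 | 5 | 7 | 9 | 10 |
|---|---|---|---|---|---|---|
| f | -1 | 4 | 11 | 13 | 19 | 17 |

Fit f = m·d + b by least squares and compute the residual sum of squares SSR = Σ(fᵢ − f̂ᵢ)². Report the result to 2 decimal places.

Normal-equation sums: Σd·d = 264, Σd = 34, Σ1 = 6.
For Mᵀf: Σd·f = 499, Σf = 63.
So MᵀM·[m, b]ᵀ = Mᵀf: [[264, 34]; [34, 6]]·[m, b]ᵀ = [499, 63]ᵀ.
Determinant 264·6 − 34² = 428.
m = (499·6 − 34·63)/428 = 213/107; b = (264·63 − 34·499)/428 = -167/214.
Residuals: -47/214, -255/214, 391/214, -33/214, 399/214, -455/214; SSR = 2745/214.

SSR = 12.83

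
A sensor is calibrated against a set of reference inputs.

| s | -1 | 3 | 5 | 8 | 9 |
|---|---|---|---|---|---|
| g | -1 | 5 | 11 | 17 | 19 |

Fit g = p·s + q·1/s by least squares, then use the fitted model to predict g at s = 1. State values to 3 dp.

The normal equations are: 180·p + 5·q = 378;  5·p + (152809/129600)·q = 3277/360.
Δ = 180·(152809/129600) − 5² = 134809/720.
p = (378·(152809/129600) − 5·(3277/360))/(134809/720) = 2881289/1348090; q = (180·(3277/360) − 5·378)/(134809/720) = -181080/134809.
At s = 1: ĝ = (2881289/1348090)·(1) + (-181080/134809)·(1) = 1070489/1348090.

ĝ = 0.794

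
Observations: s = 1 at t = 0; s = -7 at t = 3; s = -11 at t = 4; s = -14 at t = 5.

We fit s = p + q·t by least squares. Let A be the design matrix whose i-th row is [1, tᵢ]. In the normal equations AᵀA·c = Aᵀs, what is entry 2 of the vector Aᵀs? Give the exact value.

-135

Entry 2 ↔ basis t, so (Aᵀs)_{2} = Σᵢ (t)·sᵢ = (0)·(1) + (3)·(-7) + (4)·(-11) + (5)·(-14) = -135.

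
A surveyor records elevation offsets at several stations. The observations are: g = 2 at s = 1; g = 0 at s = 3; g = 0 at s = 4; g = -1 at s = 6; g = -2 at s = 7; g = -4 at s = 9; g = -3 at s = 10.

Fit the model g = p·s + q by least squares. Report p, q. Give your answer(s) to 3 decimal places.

p = -0.604, q = 2.306

With design matrix M, MᵀM = [[292, 40]; [40, 7]] and Mᵀg = [-84, -8]ᵀ.
Δ = 292·7 − 40² = 444.
p = ((-84)·7 − 40·(-8))/444 = -67/111; q = (292·(-8) − 40·(-84))/444 = 256/111.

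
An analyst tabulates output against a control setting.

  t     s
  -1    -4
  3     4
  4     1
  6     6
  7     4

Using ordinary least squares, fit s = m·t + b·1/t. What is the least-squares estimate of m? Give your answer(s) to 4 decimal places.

Setting ∂/∂m … = 0 gives: 111·m + 5·b = 84;  5·m + (8621/7056)·b = 601/84.
Δ = 111·(8621/7056) − 5² = 260177/2352.
m = (84·(8621/7056) − 5·(601/84))/(260177/2352) = 157248/260177; b = (111·(601/84) − 5·84)/(260177/2352) = 880068/260177.

m = 0.6044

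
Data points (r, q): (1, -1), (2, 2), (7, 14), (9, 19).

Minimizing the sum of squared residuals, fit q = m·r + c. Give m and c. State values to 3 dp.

m = 2.469, c = -3.229

From the data, Σr·r = 135, Σr = 19, Σ1 = 4.
Moment sums: Σr·q = 272, Σq = 34.
Determinant 135·4 − 19² = 179.
m = (272·4 − 19·34)/179 = 442/179; c = (135·34 − 19·272)/179 = -578/179.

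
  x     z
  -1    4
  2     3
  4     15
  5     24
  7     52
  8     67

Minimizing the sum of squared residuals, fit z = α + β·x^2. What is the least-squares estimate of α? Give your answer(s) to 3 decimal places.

Compute the Gram sums: Σ1 = 6, Σx^2 = 159, Σx^2·x^2 = 7395.
Moment sums: Σz = 165, Σx^2·z = 7692.
Eliminating β: 7395·(row 1) − 159·(row 2) gives 19089·α = 7395·165 − 159·7692 = -2853, so α = -317/2121.
Then β = (7692 − 159·(-317/2121))/7395 = 2213/2121.

α = -0.149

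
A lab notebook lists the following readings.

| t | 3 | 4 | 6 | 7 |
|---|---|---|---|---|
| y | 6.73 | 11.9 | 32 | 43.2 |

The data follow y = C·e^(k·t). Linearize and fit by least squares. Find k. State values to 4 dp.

k = 0.4708

Linearized form: ln y = k·t + ln C. From the 4 transformed points,
Over the data: Σt = 20.0000, Σ(t)² = 110.0000, Σln y = 11.6147, Σt·ln y = 62.7812.
Normal system: [[110.0000, 20.0000]; [20.0000, 4]]·[k, ln C]ᵀ = [62.7812, 11.6147]ᵀ.
Solving (det = 40.0000): k = 0.47077, ln C = 0.54981.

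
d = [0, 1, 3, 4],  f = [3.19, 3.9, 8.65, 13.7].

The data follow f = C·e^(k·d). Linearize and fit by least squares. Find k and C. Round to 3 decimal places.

Let Y = ln f. Fitting Y = k·d + ln C by least squares:
Σd = 8.0000, Σ(d)² = 26.0000, Σln f = 7.2960, Σd·ln f = 18.3032.
Equations: 26.0000·k + 8.0000·ln C = 18.3032;  8.0000·k + 4·ln C = 7.2960.
Δ = 26.0000·4 − (8.0000)² = 40.0000; k = (18.3032·4 − 8.0000·7.2960)/40.0000 = 0.37113, ln C = (26.0000·7.2960 − 8.0000·18.3032)/40.0000 = 1.08172, so C = exp(1.08172) = 2.94975.

k = 0.371, C = 2.950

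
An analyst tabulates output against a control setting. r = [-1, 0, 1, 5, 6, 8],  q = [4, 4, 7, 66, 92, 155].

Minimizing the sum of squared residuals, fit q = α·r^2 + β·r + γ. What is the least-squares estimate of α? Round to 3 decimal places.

Entries of AᵀA: Σr^2·r^2 = 6019, Σr^2·r = 853, Σr^2 = 127, Σr·r = 127, Σr = 19, Σ1 = 6.
For Aᵀq: Σr^2·q = 14893, Σr·q = 2125, Σq = 328.
AᵀA·[α, β, γ]ᵀ = Aᵀq becomes [[6019, 853, 127]; [853, 127, 19]; [127, 19, 6]]·[α, β, γ]ᵀ = [14893, 2125, 328]ᵀ.
Inverting the 3×3 Gram matrix, [α, β, γ]ᵀ = [5199/2420, 853/484, 4371/1210]ᵀ.

α = 2.148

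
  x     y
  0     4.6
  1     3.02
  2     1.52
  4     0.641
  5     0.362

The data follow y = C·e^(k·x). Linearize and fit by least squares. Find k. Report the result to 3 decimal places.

k = -0.508

Linearized form: ln y = k·x + ln C. From the 5 transformed points,
AᵀA = [[46.0000, 12.0000]; [12.0000, 5]], rhs = [-4.9168, 1.5892]ᵀ  (here Σx = 12.0000, Σ(x)² = 46.0000, Σln y = 1.5892, Σx·ln y = -4.9168).
Δ = 46.0000·5 − (12.0000)² = 86.0000; k = (-4.9168·5 − 12.0000·1.5892)/86.0000 = -0.50761, ln C = (46.0000·1.5892 − 12.0000·-4.9168)/86.0000 = 1.53609.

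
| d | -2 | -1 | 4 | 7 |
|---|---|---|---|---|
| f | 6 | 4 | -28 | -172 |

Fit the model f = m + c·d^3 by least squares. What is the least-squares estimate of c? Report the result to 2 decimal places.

The normal equations are: 4·m + 398·c = -190;  398·m + 121810·c = -60840.
(Σ1 = 4, Σd^3 = 398, Σd^3·d^3 = 121810, Σf = -190, Σd^3·f = -60840.)
Eliminating c: 121810·(row 1) − 398·(row 2) gives 328836·m = 121810·(-190) − 398·(-60840) = 1070420, so m = 267605/82209.
Then c = ((-60840) − 398·(267605/82209))/121810 = -41935/82209.

c = -0.51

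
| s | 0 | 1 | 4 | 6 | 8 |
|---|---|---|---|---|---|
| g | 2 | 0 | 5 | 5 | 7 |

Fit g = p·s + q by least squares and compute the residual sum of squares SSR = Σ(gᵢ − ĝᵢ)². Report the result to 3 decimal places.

SSR = 5.299

The normal system MᵀM·[p, q]ᵀ = Mᵀg is [[117, 19]; [19, 5]]·[p, q]ᵀ = [106, 19]ᵀ.
Eliminating q: 5·(row 1) − 19·(row 2) gives 224·p = 5·106 − 19·19 = 169, so p = 169/224.
Then q = (19 − 19·(169/224))/5 = 209/224.
Residuals: 239/224, -27/16, 235/224, -103/224, 1/32; SSR = 1187/224.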